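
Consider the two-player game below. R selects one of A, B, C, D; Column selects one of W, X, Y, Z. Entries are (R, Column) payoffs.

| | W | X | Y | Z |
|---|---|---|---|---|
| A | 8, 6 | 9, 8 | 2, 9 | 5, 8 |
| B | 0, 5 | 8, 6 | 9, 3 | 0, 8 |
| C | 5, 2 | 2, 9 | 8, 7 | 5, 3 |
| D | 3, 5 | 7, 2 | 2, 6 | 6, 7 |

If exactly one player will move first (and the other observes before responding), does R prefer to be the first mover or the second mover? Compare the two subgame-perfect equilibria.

second

If R leads: Column's best replies are A→Y, B→Z, C→X, D→Z; R's induced payoffs 2, 0, 2, 6; outcome (D, Z), payoffs (6, 7).
If Column leads: R's best replies are W→A, X→A, Y→B, Z→D; Column's induced payoffs 6, 8, 3, 7; outcome (A, X), payoffs (9, 8).
R gets 6 moving first and 9 moving second, so R prefers to move second.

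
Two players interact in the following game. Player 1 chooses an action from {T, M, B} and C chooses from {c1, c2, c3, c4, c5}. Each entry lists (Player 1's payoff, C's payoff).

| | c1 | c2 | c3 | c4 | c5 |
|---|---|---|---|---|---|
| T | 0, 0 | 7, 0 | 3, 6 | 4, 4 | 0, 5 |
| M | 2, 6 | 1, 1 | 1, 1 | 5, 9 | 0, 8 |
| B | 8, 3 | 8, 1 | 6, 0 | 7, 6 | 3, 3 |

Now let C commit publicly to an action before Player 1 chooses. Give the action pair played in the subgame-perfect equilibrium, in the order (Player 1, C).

(B, c4)

Work backward from Player 1's decision.
- c1: Player 1 compares 0, 2, 8 and picks B; C would get 3.
- c2: Player 1 compares 7, 1, 8 and picks B; C would get 1.
- c3: Player 1 compares 3, 1, 6 and picks B; C would get 0.
- c4: Player 1 compares 4, 5, 7 and picks B; C would get 6.
- c5: Player 1 compares 0, 0, 3 and picks B; C would get 3.
Among 3, 1, 0, 6, 3, the best is 6 at c4. Subgame-perfect outcome: (B, c4) with payoffs (7, 6).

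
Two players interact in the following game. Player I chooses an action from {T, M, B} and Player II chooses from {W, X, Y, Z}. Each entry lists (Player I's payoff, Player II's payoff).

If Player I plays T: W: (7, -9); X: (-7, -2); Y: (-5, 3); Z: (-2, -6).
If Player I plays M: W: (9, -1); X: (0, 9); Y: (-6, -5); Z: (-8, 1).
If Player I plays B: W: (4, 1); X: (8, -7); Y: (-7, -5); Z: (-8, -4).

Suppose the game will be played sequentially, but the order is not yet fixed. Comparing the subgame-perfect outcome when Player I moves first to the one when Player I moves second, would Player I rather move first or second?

first

If Player I leads: Player II's best replies are T→Y, M→X, B→W; Player I's induced payoffs -5, 0, 4; outcome (B, W), payoffs (4, 1).
If Player II leads: Player I's best replies are W→M, X→B, Y→T, Z→T; Player II's induced payoffs -1, -7, 3, -6; outcome (T, Y), payoffs (-5, 3).
Player I gets 4 moving first and -5 moving second, so Player I prefers to move first.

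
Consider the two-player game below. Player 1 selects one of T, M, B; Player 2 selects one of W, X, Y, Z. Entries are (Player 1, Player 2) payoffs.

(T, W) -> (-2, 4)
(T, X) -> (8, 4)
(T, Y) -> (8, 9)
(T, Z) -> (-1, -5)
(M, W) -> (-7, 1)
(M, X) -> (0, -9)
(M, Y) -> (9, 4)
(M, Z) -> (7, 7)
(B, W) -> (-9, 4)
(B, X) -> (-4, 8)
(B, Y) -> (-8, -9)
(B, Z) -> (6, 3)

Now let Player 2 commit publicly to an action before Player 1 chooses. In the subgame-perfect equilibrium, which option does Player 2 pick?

Z

Work backward from Player 1's decision.
- W → Player 1 plays T (best of -2, -7, -9); Player 2 gets 4.
- X → Player 1 plays T (best of 8, 0, -4); Player 2 gets 4.
- Y → Player 1 plays M (best of 8, 9, -8); Player 2 gets 4.
- Z → Player 1 plays M (best of -1, 7, 6); Player 2 gets 7.
Among 4, 4, 4, 7, the best is 7 at Z. Subgame-perfect outcome: (M, Z) with payoffs (7, 7).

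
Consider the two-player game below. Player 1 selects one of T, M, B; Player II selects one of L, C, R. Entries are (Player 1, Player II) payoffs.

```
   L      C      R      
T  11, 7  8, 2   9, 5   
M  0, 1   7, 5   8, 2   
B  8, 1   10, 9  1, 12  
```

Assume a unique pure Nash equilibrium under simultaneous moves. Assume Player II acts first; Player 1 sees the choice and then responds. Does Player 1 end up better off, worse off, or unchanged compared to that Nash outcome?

worse off

Solve by backward induction (Player II leads).
- L: Player 1 compares 11, 0, 8 and picks T; Player II would get 7.
- C: Player 1 compares 8, 7, 10 and picks B; Player II would get 9.
- R: Player 1 compares 9, 8, 1 and picks T; Player II would get 5.
Among 7, 9, 5, the best is 9 at C. Subgame-perfect outcome: (B, C) with payoffs (10, 9).
For the simultaneous game, intersect best replies.
Player 1's best replies: L→T; C→B; R→T.
Player II's best replies: T→L; M→C; B→R.
Only (T, L) has each player best-responding; Nash payoffs (11, 7).
Player 1 earns 10 sequentially versus 11 at the Nash outcome: worse off.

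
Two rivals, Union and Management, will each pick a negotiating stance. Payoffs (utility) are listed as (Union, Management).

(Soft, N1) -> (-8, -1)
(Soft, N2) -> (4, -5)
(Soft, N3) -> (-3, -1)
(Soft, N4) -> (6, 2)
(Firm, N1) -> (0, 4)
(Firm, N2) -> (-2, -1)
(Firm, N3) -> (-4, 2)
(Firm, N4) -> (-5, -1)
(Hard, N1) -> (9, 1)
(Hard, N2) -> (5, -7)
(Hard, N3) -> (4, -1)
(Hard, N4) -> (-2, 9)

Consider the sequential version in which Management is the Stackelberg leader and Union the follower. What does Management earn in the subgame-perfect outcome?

Backward induction with Management moving first.
- N1: Union compares -8, 0, 9 and picks Hard; Management would get 1.
- N2: Union compares 4, -2, 5 and picks Hard; Management would get -7.
- N3: Union compares -3, -4, 4 and picks Hard; Management would get -1.
- N4: Union compares 6, -5, -2 and picks Soft; Management would get 2.
Management's induced payoffs are 1, -7, -1, 2, so Management commits to N4. Subgame-perfect outcome: (Soft, N4) with payoffs (6, 2).

2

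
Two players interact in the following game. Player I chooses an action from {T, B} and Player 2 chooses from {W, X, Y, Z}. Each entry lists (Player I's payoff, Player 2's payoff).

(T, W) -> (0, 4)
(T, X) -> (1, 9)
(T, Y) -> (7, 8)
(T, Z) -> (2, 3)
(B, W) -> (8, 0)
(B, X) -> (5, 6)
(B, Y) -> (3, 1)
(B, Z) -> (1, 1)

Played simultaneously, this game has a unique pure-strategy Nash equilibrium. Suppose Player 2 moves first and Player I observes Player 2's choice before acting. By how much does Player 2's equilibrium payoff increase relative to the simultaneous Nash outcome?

Work backward from Player I's decision.
- W: BR = B, leader payoff 0.
- X: BR = B, leader payoff 6.
- Y: BR = T, leader payoff 8.
- Z: BR = T, leader payoff 3.
Maximizing over 0, 6, 8, 3, Player 2 chooses Y. Subgame-perfect outcome: (T, Y) with payoffs (7, 8).
Under simultaneous play:
Player I's best replies: W→B; X→B; Y→T; Z→T.
Player 2's best replies: T→X; B→X.
The unique mutual best reply is (B, X), giving (5, 6).
Player 2's commitment gain: 8 − 6 = 2.

2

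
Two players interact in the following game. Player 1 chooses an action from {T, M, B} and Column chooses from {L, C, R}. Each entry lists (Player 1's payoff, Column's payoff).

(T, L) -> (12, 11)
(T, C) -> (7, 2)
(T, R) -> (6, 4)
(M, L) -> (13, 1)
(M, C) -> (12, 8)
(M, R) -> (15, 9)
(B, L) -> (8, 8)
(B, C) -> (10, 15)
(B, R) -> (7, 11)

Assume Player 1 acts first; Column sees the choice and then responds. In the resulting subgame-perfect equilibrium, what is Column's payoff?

9

Work backward from Column's decision.
- T: Column compares 11, 2, 4 and picks L; Player 1 would get 12.
- M: Column compares 1, 8, 9 and picks R; Player 1 would get 15.
- B: Column compares 8, 15, 11 and picks C; Player 1 would get 10.
Among 12, 15, 10, the best is 15 at M. Subgame-perfect outcome: (M, R) with payoffs (15, 9).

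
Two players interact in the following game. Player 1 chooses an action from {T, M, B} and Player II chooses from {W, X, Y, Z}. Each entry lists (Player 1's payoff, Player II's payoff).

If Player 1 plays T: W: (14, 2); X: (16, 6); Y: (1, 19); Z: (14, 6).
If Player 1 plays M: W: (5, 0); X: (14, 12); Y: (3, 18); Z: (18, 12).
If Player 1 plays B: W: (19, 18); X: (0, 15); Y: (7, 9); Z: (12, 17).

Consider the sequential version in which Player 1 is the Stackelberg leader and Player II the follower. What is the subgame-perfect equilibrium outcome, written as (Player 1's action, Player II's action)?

Backward induction with Player 1 moving first.
- T → Player II plays Y (best of 2, 6, 19, 6); Player 1 gets 1.
- M → Player II plays Y (best of 0, 12, 18, 12); Player 1 gets 3.
- B → Player II plays W (best of 18, 15, 9, 17); Player 1 gets 19.
Maximizing over 1, 3, 19, Player 1 chooses B. Subgame-perfect outcome: (B, W) with payoffs (19, 18).

(B, W)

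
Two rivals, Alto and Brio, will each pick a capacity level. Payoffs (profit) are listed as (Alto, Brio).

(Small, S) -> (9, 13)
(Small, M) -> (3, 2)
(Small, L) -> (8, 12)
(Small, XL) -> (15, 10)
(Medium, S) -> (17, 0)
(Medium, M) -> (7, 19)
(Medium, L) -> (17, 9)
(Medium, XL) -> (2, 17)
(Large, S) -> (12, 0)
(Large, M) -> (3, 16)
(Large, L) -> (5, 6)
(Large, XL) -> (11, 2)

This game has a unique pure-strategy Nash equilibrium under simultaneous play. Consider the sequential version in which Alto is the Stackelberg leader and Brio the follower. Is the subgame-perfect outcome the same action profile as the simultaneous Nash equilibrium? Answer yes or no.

no

Backward induction with Alto moving first.
- Small: Brio compares 13, 2, 12, 10 and picks S; Alto would get 9.
- Medium: Brio compares 0, 19, 9, 17 and picks M; Alto would get 7.
- Large: Brio compares 0, 16, 6, 2 and picks M; Alto would get 3.
Maximizing over 9, 7, 3, Alto chooses Small. Subgame-perfect outcome: (Small, S) with payoffs (9, 13).
For the simultaneous game, intersect best replies.
Alto's best replies: S→Medium; M→Medium; L→Medium; XL→Small.
Brio's best replies: Small→S; Medium→M; Large→M.
The unique mutual best reply is (Medium, M), giving (7, 19).
Sequential outcome (Small, S) differs from the Nash profile (Medium, M).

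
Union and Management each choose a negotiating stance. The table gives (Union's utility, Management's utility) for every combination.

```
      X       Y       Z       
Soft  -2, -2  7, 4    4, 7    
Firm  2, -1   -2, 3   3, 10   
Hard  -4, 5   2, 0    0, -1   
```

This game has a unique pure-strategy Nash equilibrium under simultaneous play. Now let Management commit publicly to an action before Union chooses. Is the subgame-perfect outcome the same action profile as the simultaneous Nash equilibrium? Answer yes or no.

Backward induction with Management moving first.
- X: Union compares -2, 2, -4 and picks Firm; Management would get -1.
- Y: Union compares 7, -2, 2 and picks Soft; Management would get 4.
- Z: Union compares 4, 3, 0 and picks Soft; Management would get 7.
Maximizing over -1, 4, 7, Management chooses Z. Subgame-perfect outcome: (Soft, Z) with payoffs (4, 7).
Under simultaneous play:
Union's best replies: X→Firm; Y→Soft; Z→Soft.
Management's best replies: Soft→Z; Firm→Z; Hard→X.
Only (Soft, Z) has each player best-responding; Nash payoffs (4, 7).
Sequential outcome (Soft, Z) coincides with the Nash profile (Soft, Z).

yes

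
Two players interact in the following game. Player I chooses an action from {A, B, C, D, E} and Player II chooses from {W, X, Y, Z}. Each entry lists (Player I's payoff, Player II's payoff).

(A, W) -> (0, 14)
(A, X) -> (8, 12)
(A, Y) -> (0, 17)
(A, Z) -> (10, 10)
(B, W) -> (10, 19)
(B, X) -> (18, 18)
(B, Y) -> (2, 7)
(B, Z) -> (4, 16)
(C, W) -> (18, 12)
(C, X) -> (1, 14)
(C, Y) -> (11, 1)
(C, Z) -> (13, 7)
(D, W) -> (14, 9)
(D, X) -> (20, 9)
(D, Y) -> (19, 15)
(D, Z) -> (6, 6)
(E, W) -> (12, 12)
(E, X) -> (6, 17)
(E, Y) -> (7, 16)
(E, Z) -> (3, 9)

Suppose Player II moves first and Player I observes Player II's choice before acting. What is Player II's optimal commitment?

Y

Work backward from Player I's decision.
- W → Player I plays C (best of 0, 10, 18, 14, 12); Player II gets 12.
- X → Player I plays D (best of 8, 18, 1, 20, 6); Player II gets 9.
- Y → Player I plays D (best of 0, 2, 11, 19, 7); Player II gets 15.
- Z → Player I plays C (best of 10, 4, 13, 6, 3); Player II gets 7.
Among 12, 9, 15, 7, the best is 15 at Y. Subgame-perfect outcome: (D, Y) with payoffs (19, 15).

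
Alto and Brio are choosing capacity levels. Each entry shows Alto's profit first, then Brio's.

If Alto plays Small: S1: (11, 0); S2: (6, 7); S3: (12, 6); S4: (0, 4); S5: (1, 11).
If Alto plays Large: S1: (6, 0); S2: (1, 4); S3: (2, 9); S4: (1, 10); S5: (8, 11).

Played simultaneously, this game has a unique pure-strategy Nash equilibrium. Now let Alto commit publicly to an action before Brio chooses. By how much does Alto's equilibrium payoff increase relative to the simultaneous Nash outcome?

Backward induction with Alto moving first.
- Small: BR = S5, leader payoff 1.
- Large: BR = S5, leader payoff 8.
Maximizing over 1, 8, Alto chooses Large. Subgame-perfect outcome: (Large, S5) with payoffs (8, 11).
For the simultaneous game, intersect best replies.
Alto's best replies: S1→Small; S2→Small; S3→Small; S4→Large; S5→Large.
Brio's best replies: Small→S5; Large→S5.
The unique mutual best reply is (Large, S5), giving (8, 11).
Alto's commitment gain: 8 − 8 = 0.

0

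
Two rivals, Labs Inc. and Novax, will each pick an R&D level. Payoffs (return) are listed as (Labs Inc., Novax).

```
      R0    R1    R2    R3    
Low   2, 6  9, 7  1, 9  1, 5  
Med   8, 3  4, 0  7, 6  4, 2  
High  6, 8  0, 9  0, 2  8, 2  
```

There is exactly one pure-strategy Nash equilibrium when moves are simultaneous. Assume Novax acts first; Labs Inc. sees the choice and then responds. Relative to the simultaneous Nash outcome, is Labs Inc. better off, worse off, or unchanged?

Solve by backward induction (Novax leads).
- R0: BR = Med, leader payoff 3.
- R1: BR = Low, leader payoff 7.
- R2: BR = Med, leader payoff 6.
- R3: BR = High, leader payoff 2.
Novax's induced payoffs are 3, 7, 6, 2, so Novax commits to R1. Subgame-perfect outcome: (Low, R1) with payoffs (9, 7).
For the simultaneous game, intersect best replies.
Labs Inc.'s best replies: R0→Med; R1→Low; R2→Med; R3→High.
Novax's best replies: Low→R2; Med→R2; High→R1.
Only (Med, R2) has each player best-responding; Nash payoffs (7, 6).
Labs Inc. earns 9 sequentially versus 7 at the Nash outcome: better off.

better off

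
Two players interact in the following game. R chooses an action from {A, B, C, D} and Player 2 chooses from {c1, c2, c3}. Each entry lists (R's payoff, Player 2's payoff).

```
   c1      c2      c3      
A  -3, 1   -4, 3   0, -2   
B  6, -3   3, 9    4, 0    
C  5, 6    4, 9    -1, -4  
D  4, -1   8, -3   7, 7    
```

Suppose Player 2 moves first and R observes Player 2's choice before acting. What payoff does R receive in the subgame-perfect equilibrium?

Backward induction with Player 2 moving first.
- c1: R compares -3, 6, 5, 4 and picks B; Player 2 would get -3.
- c2: R compares -4, 3, 4, 8 and picks D; Player 2 would get -3.
- c3: R compares 0, 4, -1, 7 and picks D; Player 2 would get 7.
Player 2's induced payoffs are -3, -3, 7, so Player 2 commits to c3. Subgame-perfect outcome: (D, c3) with payoffs (7, 7).

7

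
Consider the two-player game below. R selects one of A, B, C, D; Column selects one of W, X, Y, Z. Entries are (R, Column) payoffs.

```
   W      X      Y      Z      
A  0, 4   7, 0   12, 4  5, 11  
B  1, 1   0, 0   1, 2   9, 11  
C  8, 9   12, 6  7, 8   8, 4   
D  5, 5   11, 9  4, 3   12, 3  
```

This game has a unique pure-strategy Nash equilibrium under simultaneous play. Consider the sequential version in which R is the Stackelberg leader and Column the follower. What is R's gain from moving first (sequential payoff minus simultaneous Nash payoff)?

3

Backward induction with R moving first.
- A: Column compares 4, 0, 4, 11 and picks Z; R would get 5.
- B: Column compares 1, 0, 2, 11 and picks Z; R would get 9.
- C: Column compares 9, 6, 8, 4 and picks W; R would get 8.
- D: Column compares 5, 9, 3, 3 and picks X; R would get 11.
R's induced payoffs are 5, 9, 8, 11, so R commits to D. Subgame-perfect outcome: (D, X) with payoffs (11, 9).
Now find the simultaneous Nash equilibrium.
R's best replies: W→C; X→C; Y→A; Z→D.
Column's best replies: A→Z; B→Z; C→W; D→X.
The unique mutual best reply is (C, W), giving (8, 9).
R's commitment gain: 11 − 8 = 3.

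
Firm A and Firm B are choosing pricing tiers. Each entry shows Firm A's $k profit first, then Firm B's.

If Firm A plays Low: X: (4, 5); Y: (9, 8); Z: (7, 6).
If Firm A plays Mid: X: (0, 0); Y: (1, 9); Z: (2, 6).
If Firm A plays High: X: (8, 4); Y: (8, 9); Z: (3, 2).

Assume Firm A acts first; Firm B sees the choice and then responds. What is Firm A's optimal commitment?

Firm B best-responds to each possible Firm A move:
- Low → Firm B plays Y (best of 5, 8, 6); Firm A gets 9.
- Mid → Firm B plays Y (best of 0, 9, 6); Firm A gets 1.
- High → Firm B plays Y (best of 4, 9, 2); Firm A gets 8.
Maximizing over 9, 1, 8, Firm A chooses Low. Subgame-perfect outcome: (Low, Y) with payoffs (9, 8).

Low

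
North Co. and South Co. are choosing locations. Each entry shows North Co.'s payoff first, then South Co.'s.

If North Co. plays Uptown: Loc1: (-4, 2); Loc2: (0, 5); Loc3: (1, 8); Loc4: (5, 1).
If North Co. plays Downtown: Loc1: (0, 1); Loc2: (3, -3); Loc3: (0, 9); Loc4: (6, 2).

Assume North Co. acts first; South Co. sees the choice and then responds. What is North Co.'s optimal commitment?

Backward induction with North Co. moving first.
- Uptown: BR = Loc3, leader payoff 1.
- Downtown: BR = Loc3, leader payoff 0.
Among 1, 0, the best is 1 at Uptown. Subgame-perfect outcome: (Uptown, Loc3) with payoffs (1, 8).

Uptown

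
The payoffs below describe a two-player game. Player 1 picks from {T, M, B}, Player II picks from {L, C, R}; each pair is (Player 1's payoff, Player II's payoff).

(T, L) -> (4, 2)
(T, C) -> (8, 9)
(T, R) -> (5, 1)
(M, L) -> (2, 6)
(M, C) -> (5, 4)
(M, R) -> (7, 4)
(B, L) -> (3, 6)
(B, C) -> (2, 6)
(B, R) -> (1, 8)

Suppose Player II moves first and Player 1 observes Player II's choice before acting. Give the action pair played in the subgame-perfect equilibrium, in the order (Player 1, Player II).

Backward induction with Player II moving first.
- L: BR = T, leader payoff 2.
- C: BR = T, leader payoff 9.
- R: BR = M, leader payoff 4.
Maximizing over 2, 9, 4, Player II chooses C. Subgame-perfect outcome: (T, C) with payoffs (8, 9).

(T, C)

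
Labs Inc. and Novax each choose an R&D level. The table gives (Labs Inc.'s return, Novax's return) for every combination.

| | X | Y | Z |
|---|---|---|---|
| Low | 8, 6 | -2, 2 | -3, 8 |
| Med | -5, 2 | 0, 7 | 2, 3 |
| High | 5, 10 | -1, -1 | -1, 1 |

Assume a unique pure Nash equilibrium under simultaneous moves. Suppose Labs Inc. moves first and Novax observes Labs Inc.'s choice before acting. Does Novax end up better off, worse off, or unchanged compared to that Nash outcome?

Solve by backward induction (Labs Inc. leads).
- Low: BR = Z, leader payoff -3.
- Med: BR = Y, leader payoff 0.
- High: BR = X, leader payoff 5.
Among -3, 0, 5, the best is 5 at High. Subgame-perfect outcome: (High, X) with payoffs (5, 10).
Now find the simultaneous Nash equilibrium.
Labs Inc.'s best replies: X→Low; Y→Med; Z→Med.
Novax's best replies: Low→Z; Med→Y; High→X.
Only (Med, Y) has each player best-responding; Nash payoffs (0, 7).
Novax earns 10 sequentially versus 7 at the Nash outcome: better off.

better off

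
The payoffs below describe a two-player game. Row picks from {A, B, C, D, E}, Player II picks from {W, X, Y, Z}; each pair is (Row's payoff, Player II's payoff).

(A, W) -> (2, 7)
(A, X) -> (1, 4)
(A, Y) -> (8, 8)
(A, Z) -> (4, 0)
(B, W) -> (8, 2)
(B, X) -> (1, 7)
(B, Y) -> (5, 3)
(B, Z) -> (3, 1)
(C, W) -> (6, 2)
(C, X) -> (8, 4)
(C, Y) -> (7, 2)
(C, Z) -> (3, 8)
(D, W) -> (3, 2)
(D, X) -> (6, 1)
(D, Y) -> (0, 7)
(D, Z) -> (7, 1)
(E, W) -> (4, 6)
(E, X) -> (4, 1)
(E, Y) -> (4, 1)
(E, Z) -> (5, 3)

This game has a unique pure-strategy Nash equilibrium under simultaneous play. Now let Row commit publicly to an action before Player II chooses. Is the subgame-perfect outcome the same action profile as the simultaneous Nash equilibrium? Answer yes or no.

Backward induction with Row moving first.
- A → Player II plays Y (best of 7, 4, 8, 0); Row gets 8.
- B → Player II plays X (best of 2, 7, 3, 1); Row gets 1.
- C → Player II plays Z (best of 2, 4, 2, 8); Row gets 3.
- D → Player II plays Y (best of 2, 1, 7, 1); Row gets 0.
- E → Player II plays W (best of 6, 1, 1, 3); Row gets 4.
Among 8, 1, 3, 0, 4, the best is 8 at A. Subgame-perfect outcome: (A, Y) with payoffs (8, 8).
Under simultaneous play:
Row's best replies: W→B; X→C; Y→A; Z→D.
Player II's best replies: A→Y; B→X; C→Z; D→Y; E→W.
The unique mutual best reply is (A, Y), giving (8, 8).
Sequential outcome (A, Y) coincides with the Nash profile (A, Y).

yes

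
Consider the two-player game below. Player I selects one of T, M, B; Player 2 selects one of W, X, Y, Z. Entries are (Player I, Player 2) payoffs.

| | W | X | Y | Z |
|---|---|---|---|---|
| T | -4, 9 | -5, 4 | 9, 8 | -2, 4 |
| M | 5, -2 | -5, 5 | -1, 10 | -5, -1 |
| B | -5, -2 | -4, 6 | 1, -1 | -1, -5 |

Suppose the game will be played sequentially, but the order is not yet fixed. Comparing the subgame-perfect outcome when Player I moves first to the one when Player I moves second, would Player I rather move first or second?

second

If Player I leads: Player 2's best replies are T→W, M→Y, B→X; Player I's induced payoffs -4, -1, -4; outcome (M, Y), payoffs (-1, 10).
If Player 2 leads: Player I's best replies are W→M, X→B, Y→T, Z→B; Player 2's induced payoffs -2, 6, 8, -5; outcome (T, Y), payoffs (9, 8).
Player I gets -1 moving first and 9 moving second, so Player I prefers to move second.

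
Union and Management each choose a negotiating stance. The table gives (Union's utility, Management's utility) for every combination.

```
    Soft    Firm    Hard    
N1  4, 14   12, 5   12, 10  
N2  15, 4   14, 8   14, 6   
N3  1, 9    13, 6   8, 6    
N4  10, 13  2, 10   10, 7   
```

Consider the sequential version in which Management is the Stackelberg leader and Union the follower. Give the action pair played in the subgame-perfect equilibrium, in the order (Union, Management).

Work backward from Union's decision.
- Soft → Union plays N2 (best of 4, 15, 1, 10); Management gets 4.
- Firm → Union plays N2 (best of 12, 14, 13, 2); Management gets 8.
- Hard → Union plays N2 (best of 12, 14, 8, 10); Management gets 6.
Among 4, 8, 6, the best is 8 at Firm. Subgame-perfect outcome: (N2, Firm) with payoffs (14, 8).

(N2, Firm)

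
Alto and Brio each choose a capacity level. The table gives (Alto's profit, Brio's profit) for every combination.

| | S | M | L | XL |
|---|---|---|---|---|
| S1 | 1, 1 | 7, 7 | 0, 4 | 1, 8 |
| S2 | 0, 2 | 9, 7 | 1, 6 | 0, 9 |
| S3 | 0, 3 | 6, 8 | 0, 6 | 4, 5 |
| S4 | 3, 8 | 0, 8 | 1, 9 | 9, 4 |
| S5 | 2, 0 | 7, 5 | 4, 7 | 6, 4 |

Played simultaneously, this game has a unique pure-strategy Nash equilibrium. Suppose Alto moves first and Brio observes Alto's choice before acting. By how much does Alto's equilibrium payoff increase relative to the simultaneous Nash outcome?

Backward induction with Alto moving first.
- S1 → Brio plays XL (best of 1, 7, 4, 8); Alto gets 1.
- S2 → Brio plays XL (best of 2, 7, 6, 9); Alto gets 0.
- S3 → Brio plays M (best of 3, 8, 6, 5); Alto gets 6.
- S4 → Brio plays L (best of 8, 8, 9, 4); Alto gets 1.
- S5 → Brio plays L (best of 0, 5, 7, 4); Alto gets 4.
Alto's induced payoffs are 1, 0, 6, 1, 4, so Alto commits to S3. Subgame-perfect outcome: (S3, M) with payoffs (6, 8).
Under simultaneous play:
Alto's best replies: S→S4; M→S2; L→S5; XL→S4.
Brio's best replies: S1→XL; S2→XL; S3→M; S4→L; S5→L.
The unique mutual best reply is (S5, L), giving (4, 7).
Alto's commitment gain: 6 − 4 = 2.

2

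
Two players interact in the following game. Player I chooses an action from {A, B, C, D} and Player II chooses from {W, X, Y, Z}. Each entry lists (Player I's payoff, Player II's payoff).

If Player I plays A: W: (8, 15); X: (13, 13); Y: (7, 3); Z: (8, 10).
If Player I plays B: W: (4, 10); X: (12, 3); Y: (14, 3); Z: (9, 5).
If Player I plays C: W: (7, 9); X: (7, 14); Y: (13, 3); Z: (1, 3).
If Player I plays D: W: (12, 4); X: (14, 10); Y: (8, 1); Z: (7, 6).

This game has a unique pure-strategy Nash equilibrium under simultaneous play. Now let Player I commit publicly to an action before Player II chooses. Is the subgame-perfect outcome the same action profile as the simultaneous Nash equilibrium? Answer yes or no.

Work backward from Player II's decision.
- A: Player II compares 15, 13, 3, 10 and picks W; Player I would get 8.
- B: Player II compares 10, 3, 3, 5 and picks W; Player I would get 4.
- C: Player II compares 9, 14, 3, 3 and picks X; Player I would get 7.
- D: Player II compares 4, 10, 1, 6 and picks X; Player I would get 14.
Among 8, 4, 7, 14, the best is 14 at D. Subgame-perfect outcome: (D, X) with payoffs (14, 10).
For the simultaneous game, intersect best replies.
Player I's best replies: W→D; X→D; Y→B; Z→B.
Player II's best replies: A→W; B→W; C→X; D→X.
Only (D, X) has each player best-responding; Nash payoffs (14, 10).
Sequential outcome (D, X) coincides with the Nash profile (D, X).

yes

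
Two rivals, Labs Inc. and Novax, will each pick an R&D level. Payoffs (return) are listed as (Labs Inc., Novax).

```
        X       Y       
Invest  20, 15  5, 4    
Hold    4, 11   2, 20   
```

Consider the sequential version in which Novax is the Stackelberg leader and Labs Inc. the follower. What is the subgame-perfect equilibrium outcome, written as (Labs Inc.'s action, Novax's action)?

Labs Inc. best-responds to each possible Novax move:
- X: Labs Inc. compares 20, 4 and picks Invest; Novax would get 15.
- Y: Labs Inc. compares 5, 2 and picks Invest; Novax would get 4.
Among 15, 4, the best is 15 at X. Subgame-perfect outcome: (Invest, X) with payoffs (20, 15).

(Invest, X)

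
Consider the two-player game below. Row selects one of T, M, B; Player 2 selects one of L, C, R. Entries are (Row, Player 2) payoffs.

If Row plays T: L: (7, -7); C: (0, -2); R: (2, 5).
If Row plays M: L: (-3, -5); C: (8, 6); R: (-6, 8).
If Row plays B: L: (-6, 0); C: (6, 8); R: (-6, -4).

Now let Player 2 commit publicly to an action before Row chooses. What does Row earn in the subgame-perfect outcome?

Work backward from Row's decision.
- L → Row plays T (best of 7, -3, -6); Player 2 gets -7.
- C → Row plays M (best of 0, 8, 6); Player 2 gets 6.
- R → Row plays T (best of 2, -6, -6); Player 2 gets 5.
Player 2's induced payoffs are -7, 6, 5, so Player 2 commits to C. Subgame-perfect outcome: (M, C) with payoffs (8, 6).

8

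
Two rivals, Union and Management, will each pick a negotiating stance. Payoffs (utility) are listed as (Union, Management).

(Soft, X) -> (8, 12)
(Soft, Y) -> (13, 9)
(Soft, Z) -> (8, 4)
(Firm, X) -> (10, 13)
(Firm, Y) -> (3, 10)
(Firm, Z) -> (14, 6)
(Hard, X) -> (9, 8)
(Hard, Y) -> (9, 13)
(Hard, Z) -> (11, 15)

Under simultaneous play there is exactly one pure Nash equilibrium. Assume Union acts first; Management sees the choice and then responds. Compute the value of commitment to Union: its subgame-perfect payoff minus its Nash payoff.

Work backward from Management's decision.
- Soft: BR = X, leader payoff 8.
- Firm: BR = X, leader payoff 10.
- Hard: BR = Z, leader payoff 11.
Union's induced payoffs are 8, 10, 11, so Union commits to Hard. Subgame-perfect outcome: (Hard, Z) with payoffs (11, 15).
For the simultaneous game, intersect best replies.
Union's best replies: X→Firm; Y→Soft; Z→Firm.
Management's best replies: Soft→X; Firm→X; Hard→Z.
The unique mutual best reply is (Firm, X), giving (10, 13).
Union's commitment gain: 11 − 10 = 1.

1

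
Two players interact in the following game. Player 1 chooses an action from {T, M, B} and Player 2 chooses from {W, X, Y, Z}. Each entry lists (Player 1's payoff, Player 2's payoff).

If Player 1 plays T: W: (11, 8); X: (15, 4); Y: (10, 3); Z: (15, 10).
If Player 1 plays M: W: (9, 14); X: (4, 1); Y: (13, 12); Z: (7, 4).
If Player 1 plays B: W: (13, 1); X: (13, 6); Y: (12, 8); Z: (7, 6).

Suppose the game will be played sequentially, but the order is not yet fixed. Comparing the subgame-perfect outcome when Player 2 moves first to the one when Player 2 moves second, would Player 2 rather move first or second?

If Player 1 leads: Player 2's best replies are T→Z, M→W, B→Y; Player 1's induced payoffs 15, 9, 12; outcome (T, Z), payoffs (15, 10).
If Player 2 leads: Player 1's best replies are W→B, X→T, Y→M, Z→T; Player 2's induced payoffs 1, 4, 12, 10; outcome (M, Y), payoffs (13, 12).
Player 2 gets 12 moving first and 10 moving second, so Player 2 prefers to move first.

first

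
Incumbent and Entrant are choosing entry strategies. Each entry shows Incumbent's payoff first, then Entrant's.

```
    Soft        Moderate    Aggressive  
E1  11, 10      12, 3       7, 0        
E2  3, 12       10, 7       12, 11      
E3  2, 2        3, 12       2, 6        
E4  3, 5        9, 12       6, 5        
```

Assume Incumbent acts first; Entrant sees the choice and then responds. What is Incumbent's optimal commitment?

E1

Entrant best-responds to each possible Incumbent move:
- E1 → Entrant plays Soft (best of 10, 3, 0); Incumbent gets 11.
- E2 → Entrant plays Soft (best of 12, 7, 11); Incumbent gets 3.
- E3 → Entrant plays Moderate (best of 2, 12, 6); Incumbent gets 3.
- E4 → Entrant plays Moderate (best of 5, 12, 5); Incumbent gets 9.
Maximizing over 11, 3, 3, 9, Incumbent chooses E1. Subgame-perfect outcome: (E1, Soft) with payoffs (11, 10).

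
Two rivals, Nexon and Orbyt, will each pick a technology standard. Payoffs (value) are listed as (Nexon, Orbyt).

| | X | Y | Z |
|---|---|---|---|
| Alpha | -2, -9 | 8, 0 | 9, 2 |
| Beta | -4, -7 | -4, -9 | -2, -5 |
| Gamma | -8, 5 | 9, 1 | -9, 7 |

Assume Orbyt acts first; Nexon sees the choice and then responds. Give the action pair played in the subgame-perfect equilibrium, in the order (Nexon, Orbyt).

(Alpha, Z)

Solve by backward induction (Orbyt leads).
- X: Nexon compares -2, -4, -8 and picks Alpha; Orbyt would get -9.
- Y: Nexon compares 8, -4, 9 and picks Gamma; Orbyt would get 1.
- Z: Nexon compares 9, -2, -9 and picks Alpha; Orbyt would get 2.
Among -9, 1, 2, the best is 2 at Z. Subgame-perfect outcome: (Alpha, Z) with payoffs (9, 2).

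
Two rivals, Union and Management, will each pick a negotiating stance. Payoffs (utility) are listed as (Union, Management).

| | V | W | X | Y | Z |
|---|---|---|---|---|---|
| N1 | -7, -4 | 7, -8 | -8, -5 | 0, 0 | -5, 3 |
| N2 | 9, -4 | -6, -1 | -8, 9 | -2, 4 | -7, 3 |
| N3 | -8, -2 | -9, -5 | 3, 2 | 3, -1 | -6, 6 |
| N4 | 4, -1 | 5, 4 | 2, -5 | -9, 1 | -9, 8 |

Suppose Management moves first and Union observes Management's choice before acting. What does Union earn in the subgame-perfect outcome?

Backward induction with Management moving first.
- V: BR = N2, leader payoff -4.
- W: BR = N1, leader payoff -8.
- X: BR = N3, leader payoff 2.
- Y: BR = N3, leader payoff -1.
- Z: BR = N1, leader payoff 3.
Management's induced payoffs are -4, -8, 2, -1, 3, so Management commits to Z. Subgame-perfect outcome: (N1, Z) with payoffs (-5, 3).

-5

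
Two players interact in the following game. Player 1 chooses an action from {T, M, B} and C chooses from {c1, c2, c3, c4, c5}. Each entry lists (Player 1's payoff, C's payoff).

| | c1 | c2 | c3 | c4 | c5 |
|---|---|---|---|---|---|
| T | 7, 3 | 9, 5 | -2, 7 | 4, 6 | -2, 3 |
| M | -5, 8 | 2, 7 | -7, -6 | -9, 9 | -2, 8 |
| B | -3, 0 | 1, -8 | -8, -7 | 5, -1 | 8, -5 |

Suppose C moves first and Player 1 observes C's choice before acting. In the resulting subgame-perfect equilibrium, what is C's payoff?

Solve by backward induction (C leads).
- c1: Player 1 compares 7, -5, -3 and picks T; C would get 3.
- c2: Player 1 compares 9, 2, 1 and picks T; C would get 5.
- c3: Player 1 compares -2, -7, -8 and picks T; C would get 7.
- c4: Player 1 compares 4, -9, 5 and picks B; C would get -1.
- c5: Player 1 compares -2, -2, 8 and picks B; C would get -5.
Among 3, 5, 7, -1, -5, the best is 7 at c3. Subgame-perfect outcome: (T, c3) with payoffs (-2, 7).

7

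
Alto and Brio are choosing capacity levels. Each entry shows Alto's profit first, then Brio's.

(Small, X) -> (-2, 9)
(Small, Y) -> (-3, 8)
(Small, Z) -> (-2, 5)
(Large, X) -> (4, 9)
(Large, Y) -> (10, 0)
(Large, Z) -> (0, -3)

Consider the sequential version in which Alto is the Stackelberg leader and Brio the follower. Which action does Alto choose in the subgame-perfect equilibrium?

Brio best-responds to each possible Alto move:
- Small → Brio plays X (best of 9, 8, 5); Alto gets -2.
- Large → Brio plays X (best of 9, 0, -3); Alto gets 4.
Alto's induced payoffs are -2, 4, so Alto commits to Large. Subgame-perfect outcome: (Large, X) with payoffs (4, 9).

Large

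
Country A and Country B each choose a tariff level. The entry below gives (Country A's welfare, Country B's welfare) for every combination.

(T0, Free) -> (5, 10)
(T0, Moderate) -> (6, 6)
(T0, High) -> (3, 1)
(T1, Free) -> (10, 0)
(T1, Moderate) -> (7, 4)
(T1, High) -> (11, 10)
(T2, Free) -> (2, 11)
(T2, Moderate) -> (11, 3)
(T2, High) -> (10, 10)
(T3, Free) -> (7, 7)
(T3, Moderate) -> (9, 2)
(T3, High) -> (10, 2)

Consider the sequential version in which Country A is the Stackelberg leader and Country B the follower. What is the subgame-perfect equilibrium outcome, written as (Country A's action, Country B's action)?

Backward induction with Country A moving first.
- T0 → Country B plays Free (best of 10, 6, 1); Country A gets 5.
- T1 → Country B plays High (best of 0, 4, 10); Country A gets 11.
- T2 → Country B plays Free (best of 11, 3, 10); Country A gets 2.
- T3 → Country B plays Free (best of 7, 2, 2); Country A gets 7.
Country A's induced payoffs are 5, 11, 2, 7, so Country A commits to T1. Subgame-perfect outcome: (T1, High) with payoffs (11, 10).

(T1, High)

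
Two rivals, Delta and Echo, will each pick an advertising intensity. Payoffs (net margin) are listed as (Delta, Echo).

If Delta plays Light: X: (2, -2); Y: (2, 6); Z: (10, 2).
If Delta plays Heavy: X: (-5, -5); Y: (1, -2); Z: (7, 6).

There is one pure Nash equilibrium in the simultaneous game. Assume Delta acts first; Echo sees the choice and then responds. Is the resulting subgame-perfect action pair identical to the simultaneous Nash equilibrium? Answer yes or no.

Echo best-responds to each possible Delta move:
- Light: Echo compares -2, 6, 2 and picks Y; Delta would get 2.
- Heavy: Echo compares -5, -2, 6 and picks Z; Delta would get 7.
Among 2, 7, the best is 7 at Heavy. Subgame-perfect outcome: (Heavy, Z) with payoffs (7, 6).
Under simultaneous play:
Delta's best replies: X→Light; Y→Light; Z→Light.
Echo's best replies: Light→Y; Heavy→Z.
Only (Light, Y) has each player best-responding; Nash payoffs (2, 6).
Sequential outcome (Heavy, Z) differs from the Nash profile (Light, Y).

no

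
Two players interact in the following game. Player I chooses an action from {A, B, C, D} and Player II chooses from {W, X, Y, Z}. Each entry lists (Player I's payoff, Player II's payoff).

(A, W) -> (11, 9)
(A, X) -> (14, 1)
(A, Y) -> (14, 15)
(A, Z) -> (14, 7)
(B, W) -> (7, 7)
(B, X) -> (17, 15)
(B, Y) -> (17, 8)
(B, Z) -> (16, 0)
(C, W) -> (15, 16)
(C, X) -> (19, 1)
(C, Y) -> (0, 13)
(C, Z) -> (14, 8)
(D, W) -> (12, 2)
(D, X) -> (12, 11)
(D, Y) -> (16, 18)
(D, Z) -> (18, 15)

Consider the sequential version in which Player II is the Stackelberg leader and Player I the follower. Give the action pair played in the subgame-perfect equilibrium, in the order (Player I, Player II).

(C, W)

Solve by backward induction (Player II leads).
- W: BR = C, leader payoff 16.
- X: BR = C, leader payoff 1.
- Y: BR = B, leader payoff 8.
- Z: BR = D, leader payoff 15.
Among 16, 1, 8, 15, the best is 16 at W. Subgame-perfect outcome: (C, W) with payoffs (15, 16).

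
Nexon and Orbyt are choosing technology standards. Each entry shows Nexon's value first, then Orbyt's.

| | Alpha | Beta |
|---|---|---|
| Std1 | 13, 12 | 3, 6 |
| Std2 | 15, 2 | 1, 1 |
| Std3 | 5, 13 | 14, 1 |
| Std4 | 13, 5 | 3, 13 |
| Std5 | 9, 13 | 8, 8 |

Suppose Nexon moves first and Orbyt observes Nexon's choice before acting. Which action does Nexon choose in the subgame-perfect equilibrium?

Std2

Solve by backward induction (Nexon leads).
- Std1: BR = Alpha, leader payoff 13.
- Std2: BR = Alpha, leader payoff 15.
- Std3: BR = Alpha, leader payoff 5.
- Std4: BR = Beta, leader payoff 3.
- Std5: BR = Alpha, leader payoff 9.
Among 13, 15, 5, 3, 9, the best is 15 at Std2. Subgame-perfect outcome: (Std2, Alpha) with payoffs (15, 2).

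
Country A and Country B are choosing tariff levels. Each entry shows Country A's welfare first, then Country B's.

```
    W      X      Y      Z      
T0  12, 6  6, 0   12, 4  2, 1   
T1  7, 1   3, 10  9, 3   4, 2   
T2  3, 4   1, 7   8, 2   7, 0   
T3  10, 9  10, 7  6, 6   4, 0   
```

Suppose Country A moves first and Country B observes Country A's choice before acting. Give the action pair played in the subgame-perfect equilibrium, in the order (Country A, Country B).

(T0, W)

Backward induction with Country A moving first.
- T0: BR = W, leader payoff 12.
- T1: BR = X, leader payoff 3.
- T2: BR = X, leader payoff 1.
- T3: BR = W, leader payoff 10.
Country A's induced payoffs are 12, 3, 1, 10, so Country A commits to T0. Subgame-perfect outcome: (T0, W) with payoffs (12, 6).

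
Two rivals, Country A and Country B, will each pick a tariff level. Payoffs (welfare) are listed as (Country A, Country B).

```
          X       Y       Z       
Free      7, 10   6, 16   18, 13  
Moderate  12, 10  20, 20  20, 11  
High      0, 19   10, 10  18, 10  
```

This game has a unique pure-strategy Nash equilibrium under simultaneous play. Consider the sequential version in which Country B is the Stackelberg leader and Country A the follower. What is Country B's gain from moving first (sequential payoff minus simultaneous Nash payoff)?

Country A best-responds to each possible Country B move:
- X: BR = Moderate, leader payoff 10.
- Y: BR = Moderate, leader payoff 20.
- Z: BR = Moderate, leader payoff 11.
Country B's induced payoffs are 10, 20, 11, so Country B commits to Y. Subgame-perfect outcome: (Moderate, Y) with payoffs (20, 20).
Now find the simultaneous Nash equilibrium.
Country A's best replies: X→Moderate; Y→Moderate; Z→Moderate.
Country B's best replies: Free→Y; Moderate→Y; High→X.
Only (Moderate, Y) has each player best-responding; Nash payoffs (20, 20).
Country B's commitment gain: 20 − 20 = 0.

0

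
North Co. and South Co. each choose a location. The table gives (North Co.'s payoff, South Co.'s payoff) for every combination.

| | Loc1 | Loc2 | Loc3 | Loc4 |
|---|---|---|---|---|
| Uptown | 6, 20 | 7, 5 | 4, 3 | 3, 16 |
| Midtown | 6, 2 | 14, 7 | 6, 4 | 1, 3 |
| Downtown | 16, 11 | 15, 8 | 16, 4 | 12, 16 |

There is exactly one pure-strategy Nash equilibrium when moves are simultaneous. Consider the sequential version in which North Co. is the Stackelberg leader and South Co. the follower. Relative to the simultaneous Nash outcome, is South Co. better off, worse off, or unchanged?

worse off

South Co. best-responds to each possible North Co. move:
- Uptown: BR = Loc1, leader payoff 6.
- Midtown: BR = Loc2, leader payoff 14.
- Downtown: BR = Loc4, leader payoff 12.
Maximizing over 6, 14, 12, North Co. chooses Midtown. Subgame-perfect outcome: (Midtown, Loc2) with payoffs (14, 7).
Now find the simultaneous Nash equilibrium.
North Co.'s best replies: Loc1→Downtown; Loc2→Downtown; Loc3→Downtown; Loc4→Downtown.
South Co.'s best replies: Uptown→Loc1; Midtown→Loc2; Downtown→Loc4.
The unique mutual best reply is (Downtown, Loc4), giving (12, 16).
South Co. earns 7 sequentially versus 16 at the Nash outcome: worse off.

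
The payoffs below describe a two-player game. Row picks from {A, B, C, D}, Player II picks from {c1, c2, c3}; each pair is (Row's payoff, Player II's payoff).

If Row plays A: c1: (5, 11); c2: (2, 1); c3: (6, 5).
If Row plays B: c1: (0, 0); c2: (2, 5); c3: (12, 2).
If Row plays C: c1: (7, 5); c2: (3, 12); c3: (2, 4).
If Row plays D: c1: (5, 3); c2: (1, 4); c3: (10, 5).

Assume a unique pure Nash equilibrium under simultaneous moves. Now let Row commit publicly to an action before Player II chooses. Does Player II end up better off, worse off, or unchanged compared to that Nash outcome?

worse off

Player II best-responds to each possible Row move:
- A: BR = c1, leader payoff 5.
- B: BR = c2, leader payoff 2.
- C: BR = c2, leader payoff 3.
- D: BR = c3, leader payoff 10.
Maximizing over 5, 2, 3, 10, Row chooses D. Subgame-perfect outcome: (D, c3) with payoffs (10, 5).
For the simultaneous game, intersect best replies.
Row's best replies: c1→C; c2→C; c3→B.
Player II's best replies: A→c1; B→c2; C→c2; D→c3.
The unique mutual best reply is (C, c2), giving (3, 12).
Player II earns 5 sequentially versus 12 at the Nash outcome: worse off.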